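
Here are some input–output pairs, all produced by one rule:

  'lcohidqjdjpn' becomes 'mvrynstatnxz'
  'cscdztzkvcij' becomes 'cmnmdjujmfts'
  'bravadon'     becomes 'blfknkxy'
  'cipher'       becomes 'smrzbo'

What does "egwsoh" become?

Looking at the pairs, the operation is to swap each adjacent pair of characters (1↔2, 3↔4, ...), then shift every letter 10 places forward in the alphabet (wrapping around).
Applying that to "egwsoh" gives "qocgry".

qocgry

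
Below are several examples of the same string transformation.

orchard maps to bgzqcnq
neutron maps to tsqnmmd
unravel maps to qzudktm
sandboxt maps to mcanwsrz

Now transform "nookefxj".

njdewimn

Looking at the pairs, the operation is to shift every letter 1 place backward in the alphabet (wrapping around), then move the first 2 characters to the end (rotate left by 2).
"nookefxj" → "mnnjdewi" → "njdewimn".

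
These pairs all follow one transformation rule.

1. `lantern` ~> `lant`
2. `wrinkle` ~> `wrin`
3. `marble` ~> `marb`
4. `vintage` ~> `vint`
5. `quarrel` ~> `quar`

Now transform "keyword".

In each case the input is transformed by: keep only the first 4 characters.
"keyword" → "keyw".

keyw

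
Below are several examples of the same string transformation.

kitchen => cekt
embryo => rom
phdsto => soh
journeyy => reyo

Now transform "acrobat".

What's happening: move the first 3 characters to the end (rotate left by 3), then keep every other character starting from the first (positions 1st, 3rd, 5th, ...).
For "acrobat" the result is "oaar".

oaar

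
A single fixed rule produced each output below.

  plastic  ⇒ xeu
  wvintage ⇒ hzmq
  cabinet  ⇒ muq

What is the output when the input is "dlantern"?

The transformation: shift every letter 12 places forward in the alphabet (wrapping around), then keep every other character starting from the second (positions 2nd, 4th, 6th, ...).
Applying both steps to "dlantern": "pxmzfqdz", then "xzqz".

xzqz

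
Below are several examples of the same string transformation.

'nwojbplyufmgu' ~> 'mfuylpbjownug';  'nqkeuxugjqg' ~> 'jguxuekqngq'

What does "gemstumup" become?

mutsmegpu

What's happening: reverse the string, then move the first 2 characters to the end (rotate left by 2).
Working it through for "gemstumup": intermediate "pumutsmeg", final "mutsmegpu".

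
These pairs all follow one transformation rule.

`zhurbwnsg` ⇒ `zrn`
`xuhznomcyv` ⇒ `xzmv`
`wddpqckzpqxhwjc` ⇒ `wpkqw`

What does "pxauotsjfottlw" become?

pusol

What's happening: keep one character in every 3, starting at position 1 (positions 1st, 4th, 7th, ...).
"pxauotsjfottlw" → "pusol".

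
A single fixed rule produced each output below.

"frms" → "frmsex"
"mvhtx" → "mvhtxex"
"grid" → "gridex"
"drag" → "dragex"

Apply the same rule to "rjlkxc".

What's happening: append "ex".
Applying that to "rjlkxc" gives "rjlkxcex".

rjlkxcex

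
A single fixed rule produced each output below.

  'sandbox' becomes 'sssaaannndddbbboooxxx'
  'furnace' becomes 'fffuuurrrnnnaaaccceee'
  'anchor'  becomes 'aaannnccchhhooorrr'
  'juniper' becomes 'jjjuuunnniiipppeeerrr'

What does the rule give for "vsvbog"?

vvvsssvvvbbboooggg

Looking at the pairs, the operation is to repeat every character 3 times.
Doing the same to "vsvbog": "vvvsssvvvbbboooggg".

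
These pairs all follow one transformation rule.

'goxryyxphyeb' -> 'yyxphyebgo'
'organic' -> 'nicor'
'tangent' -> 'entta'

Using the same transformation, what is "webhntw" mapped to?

ntwwe

Rule — move the first 2 characters to the end (rotate left by 2), then delete the first 2 characters.
On "webhntw": the first step gives "bhntwwe", and the second then gives "ntwwe".
(Check on "organic": → "ganicor" → "nicor" ✓)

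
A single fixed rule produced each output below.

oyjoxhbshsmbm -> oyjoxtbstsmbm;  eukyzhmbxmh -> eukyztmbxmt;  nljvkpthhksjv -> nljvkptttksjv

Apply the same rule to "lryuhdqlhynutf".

Rule — replace every "h" with "t".
On "lryuhdqlhynutf" that produces "lryutdqltynutf".

lryutdqltynutf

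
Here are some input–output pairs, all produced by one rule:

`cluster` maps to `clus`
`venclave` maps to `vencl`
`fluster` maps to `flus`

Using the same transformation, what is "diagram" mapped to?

diag

What's happening: delete the last 3 characters.
So "diagram" becomes "diag".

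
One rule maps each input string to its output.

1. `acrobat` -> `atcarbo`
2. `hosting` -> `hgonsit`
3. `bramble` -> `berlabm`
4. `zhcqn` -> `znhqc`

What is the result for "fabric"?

fcaibr

The pattern: take characters alternately from the front and the back (1st, last, 2nd, 2nd-last, ...).
For "fabric" the result is "fcaibr".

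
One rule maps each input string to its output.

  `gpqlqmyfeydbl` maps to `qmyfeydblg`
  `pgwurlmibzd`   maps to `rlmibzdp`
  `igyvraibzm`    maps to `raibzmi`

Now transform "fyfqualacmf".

The rule is to move the first character to the end, then delete the first 3 characters.
Applying both steps to "fyfqualacmf": "yfqualacmff", then "ualacmff".
(Check on "igyvraibzm": → "gyvraibzmi" → "raibzmi" ✓)

ualacmff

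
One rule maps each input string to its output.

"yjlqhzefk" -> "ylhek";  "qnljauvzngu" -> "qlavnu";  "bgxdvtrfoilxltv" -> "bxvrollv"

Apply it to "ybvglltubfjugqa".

Looking at the pairs, the operation is to keep every other character starting from the first (positions 1st, 3rd, 5th, ...).
For "ybvglltubfjugqa" the result is "yvltbjga".

yvltbjga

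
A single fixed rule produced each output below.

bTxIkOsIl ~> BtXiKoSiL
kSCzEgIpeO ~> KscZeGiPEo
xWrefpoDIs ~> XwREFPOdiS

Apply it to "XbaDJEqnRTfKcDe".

xBAdjeQNrtFkCdE

What's happening: flip the case of every letter.
On "XbaDJEqnRTfKcDe" that produces "xBAdjeQNrtFkCdE".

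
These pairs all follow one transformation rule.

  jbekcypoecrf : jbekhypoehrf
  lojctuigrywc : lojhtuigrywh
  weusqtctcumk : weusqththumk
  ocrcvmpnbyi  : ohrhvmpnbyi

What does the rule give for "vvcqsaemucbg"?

Each output is the input with this applied: replace every "c" with "h".
Doing the same to "vvcqsaemucbg": "vvhqsaemuhbg".

vvhqsaemuhbg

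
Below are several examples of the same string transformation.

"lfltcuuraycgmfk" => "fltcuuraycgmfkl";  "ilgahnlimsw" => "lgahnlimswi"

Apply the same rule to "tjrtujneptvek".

jrtujneptvekt

In each case the input is transformed by: move the first character to the end.
Doing the same to "tjrtujneptvek": "jrtujneptvekt".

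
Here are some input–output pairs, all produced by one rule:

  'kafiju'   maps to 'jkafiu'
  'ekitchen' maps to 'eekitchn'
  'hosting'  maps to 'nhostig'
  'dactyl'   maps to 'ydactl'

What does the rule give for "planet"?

eplant

Looking at the pairs, the operation is to move the last character to the front, then swap the first and last characters.
For "planet", step one produces "tplane"; step two turns that into "eplant".
(Check on "hosting": → "ghostin" → "nhostig" ✓)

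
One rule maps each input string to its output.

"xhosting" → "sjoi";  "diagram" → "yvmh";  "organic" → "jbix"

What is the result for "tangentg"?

oizo

Rule — keep every other character starting from the first (positions 1st, 3rd, 5th, ...), then shift every letter 5 places backward in the alphabet (wrapping around).
"tangentg" → "tnet" → "oizo".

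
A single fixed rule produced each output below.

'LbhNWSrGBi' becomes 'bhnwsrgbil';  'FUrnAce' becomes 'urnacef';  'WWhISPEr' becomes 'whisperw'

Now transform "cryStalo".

rystaloc

What's happening: move the first character to the end, then convert every letter to lowercase.
Working it through for "cryStalo": intermediate "ryStaloc", final "rystaloc".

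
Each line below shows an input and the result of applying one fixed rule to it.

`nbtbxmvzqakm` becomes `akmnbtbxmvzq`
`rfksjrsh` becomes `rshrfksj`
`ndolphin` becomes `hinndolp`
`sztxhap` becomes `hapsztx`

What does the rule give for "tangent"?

enttang

Each output is the input with this applied: move the last 3 characters to the front (rotate right by 3).
For "tangent" the result is "enttang".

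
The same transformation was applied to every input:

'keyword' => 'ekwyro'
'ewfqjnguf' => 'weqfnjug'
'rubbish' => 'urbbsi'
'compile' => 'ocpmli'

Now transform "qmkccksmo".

mqckkcms

Each output is the input with this applied: swap each adjacent pair of characters (1↔2, 3↔4, ...), then delete the last character.
Applying both steps to "qmkccksmo": "mqckkcmso", then "mqckkcms".
(Check on "compile": → "ocpmlie" → "ocpmli" ✓)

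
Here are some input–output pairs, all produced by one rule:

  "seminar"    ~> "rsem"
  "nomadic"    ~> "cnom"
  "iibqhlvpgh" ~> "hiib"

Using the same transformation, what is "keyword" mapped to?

dkey

Rule — move the first 3 characters to the end (rotate left by 3), then keep only the last 4 characters.
Applying both steps to "keyword": "wordkey", then "dkey".
(Check on "nomadic": → "adicnom" → "cnom" ✓)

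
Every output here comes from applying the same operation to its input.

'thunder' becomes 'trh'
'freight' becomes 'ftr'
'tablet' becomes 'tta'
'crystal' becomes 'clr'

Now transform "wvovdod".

Looking at the pairs, the operation is to take characters alternately from the front and the back (1st, last, 2nd, 2nd-last, ...), then keep only the first 3 characters.
Applying that to "wvovdod" gives "wdv".

wdv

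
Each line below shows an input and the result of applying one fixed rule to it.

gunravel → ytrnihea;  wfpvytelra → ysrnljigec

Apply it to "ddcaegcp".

trqqppnc

Each output is the input with this applied: shift every letter 13 places forward in the alphabet (wrapping around) — i.e. ROT13, then sort the characters into reverse alphabetical order.
Starting from "ddcaegcp": after the first operation, "qqpnrtpc"; after the second, "trqqppnc".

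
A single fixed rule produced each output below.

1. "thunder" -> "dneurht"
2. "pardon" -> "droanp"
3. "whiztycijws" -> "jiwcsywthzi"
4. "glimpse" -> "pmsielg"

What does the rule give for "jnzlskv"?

In each case the input is transformed by: move the last 3 characters to the front (rotate right by 3), then take characters alternately from the front and the back (1st, last, 2nd, 2nd-last, ...).
Applying that to "jnzlskv" gives "slkzvnj".

slkzvnj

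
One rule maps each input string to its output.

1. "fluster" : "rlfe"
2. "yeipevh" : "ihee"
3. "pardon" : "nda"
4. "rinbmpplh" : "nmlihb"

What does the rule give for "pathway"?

phaa

Rule — sort the characters into reverse alphabetical order, then delete the first 3 characters.
Applying both steps to "pathway": "ywtphaa", then "phaa".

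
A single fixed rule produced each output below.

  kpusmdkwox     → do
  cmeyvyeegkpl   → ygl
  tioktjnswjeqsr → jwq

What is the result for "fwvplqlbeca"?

Each output is the input with this applied: delete the first 3 characters, then keep one character in every 3, starting at position 3 (positions 3rd, 6th, 9th, ...).
For "fwvplqlbeca" the result is "qe".

qe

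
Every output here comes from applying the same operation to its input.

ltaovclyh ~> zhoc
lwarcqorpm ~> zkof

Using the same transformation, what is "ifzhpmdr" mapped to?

What's happening: shift every letter 12 places backward in the alphabet (wrapping around), then keep only the first 4 characters.
Applying both steps to "ifzhpmdr": "wtnvdarf", then "wtnv".
(Check on "lwarcqorpm": → "zkofqecfda" → "zkof" ✓)

wtnv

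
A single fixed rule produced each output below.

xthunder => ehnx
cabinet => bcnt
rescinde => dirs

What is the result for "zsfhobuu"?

fouz

Rule — keep every other character starting from the first (positions 1st, 3rd, 5th, ...), then sort the characters into alphabetical order.
"zsfhobuu" → "zfou" → "fouz".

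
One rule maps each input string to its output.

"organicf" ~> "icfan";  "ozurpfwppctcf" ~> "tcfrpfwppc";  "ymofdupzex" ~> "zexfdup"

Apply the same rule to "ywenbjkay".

The rule is to delete the first 3 characters, then move the last 3 characters to the front (rotate right by 3).
So "ywenbjkay" becomes "kaynbj".

kaynbj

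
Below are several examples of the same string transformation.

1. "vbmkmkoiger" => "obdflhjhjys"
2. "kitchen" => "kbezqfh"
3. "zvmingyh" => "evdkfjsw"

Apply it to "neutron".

What's happening: reverse the string, then shift every letter 3 places backward in the alphabet (wrapping around).
Starting from "neutron": after the first operation, "nortuen"; after the second, "kloqrbk".

kloqrbk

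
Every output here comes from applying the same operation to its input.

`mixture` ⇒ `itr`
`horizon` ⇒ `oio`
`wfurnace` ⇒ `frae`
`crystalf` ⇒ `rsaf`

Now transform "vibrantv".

The rule is to keep every other character starting from the second (positions 2nd, 4th, 6th, ...).
So "vibrantv" becomes "irnv".

irnv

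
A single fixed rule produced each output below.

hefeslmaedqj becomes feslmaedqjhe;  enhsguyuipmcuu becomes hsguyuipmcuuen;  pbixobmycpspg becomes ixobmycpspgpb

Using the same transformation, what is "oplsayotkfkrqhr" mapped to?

The pattern: move the first 2 characters to the end (rotate left by 2).
For "oplsayotkfkrqhr" the result is "lsayotkfkrqhrop".

lsayotkfkrqhrop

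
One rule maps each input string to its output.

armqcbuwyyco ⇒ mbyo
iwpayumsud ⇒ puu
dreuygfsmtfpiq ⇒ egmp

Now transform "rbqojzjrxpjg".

The rule is to keep one character in every 3, starting at position 3 (positions 3rd, 6th, 9th, ...).
Applying that to "rbqojzjrxpjg" gives "qzxg".

qzxg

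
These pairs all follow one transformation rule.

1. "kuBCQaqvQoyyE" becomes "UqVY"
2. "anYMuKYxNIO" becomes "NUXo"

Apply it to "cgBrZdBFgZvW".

GzfV

Looking at the pairs, the operation is to keep one character in every 3, starting at position 2 (positions 2nd, 5th, 8th, ...), then flip the case of every letter.
Working it through for "cgBrZdBFgZvW": intermediate "gZFv", final "GzfV".
(Check on "anYMuKYxNIO": → "nuxO" → "NUXo" ✓)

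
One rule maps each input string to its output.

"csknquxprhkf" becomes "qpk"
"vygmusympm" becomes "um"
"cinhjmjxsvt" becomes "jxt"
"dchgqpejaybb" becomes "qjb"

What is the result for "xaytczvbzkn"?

cbn

In each case the input is transformed by: delete the first 3 characters, then keep one character in every 3, starting at position 2 (positions 2nd, 5th, 8th, ...).
For "xaytczvbzkn", step one produces "tczvbzkn"; step two turns that into "cbn".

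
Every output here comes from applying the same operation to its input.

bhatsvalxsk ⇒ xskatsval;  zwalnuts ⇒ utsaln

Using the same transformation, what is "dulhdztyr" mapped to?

Each output is the input with this applied: delete the first 2 characters, then move the last 3 characters to the front (rotate right by 3).
Applying both steps to "dulhdztyr": "lhdztyr", then "tyrlhdz".

tyrlhdz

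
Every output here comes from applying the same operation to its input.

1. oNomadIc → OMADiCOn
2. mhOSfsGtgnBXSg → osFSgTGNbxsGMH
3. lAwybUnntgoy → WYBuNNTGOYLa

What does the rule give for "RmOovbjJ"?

The rule is to move the first 2 characters to the end (rotate left by 2), then flip the case of every letter.
Starting from "RmOovbjJ": after the first operation, "OovbjJRm"; after the second, "oOVBJjrM".

oOVBJjrM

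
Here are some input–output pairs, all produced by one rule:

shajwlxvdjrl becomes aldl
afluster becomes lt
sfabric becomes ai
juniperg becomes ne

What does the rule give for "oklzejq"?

lj

Each output is the input with this applied: keep one character in every 3, starting at position 3 (positions 3rd, 6th, 9th, ...).
For "oklzejq" the result is "lj".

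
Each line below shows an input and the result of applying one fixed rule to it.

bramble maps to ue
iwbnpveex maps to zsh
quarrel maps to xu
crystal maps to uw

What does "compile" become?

rl

The transformation: shift every letter 3 places forward in the alphabet (wrapping around), then keep one character in every 3, starting at position 2 (positions 2nd, 5th, 8th, ...).
Working it through for "compile": intermediate "frpsloh", final "rl".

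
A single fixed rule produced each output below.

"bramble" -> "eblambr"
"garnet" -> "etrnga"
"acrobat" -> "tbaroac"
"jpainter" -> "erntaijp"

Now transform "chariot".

What's happening: swap each adjacent pair of characters (1↔2, 3↔4, ...), then reverse the string.
On "chariot": the first step gives "hcraoit", and the second then gives "tioarch".

tioarch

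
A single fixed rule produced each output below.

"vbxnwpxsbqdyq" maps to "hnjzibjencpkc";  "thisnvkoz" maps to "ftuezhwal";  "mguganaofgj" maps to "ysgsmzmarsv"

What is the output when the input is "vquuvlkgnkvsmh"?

hcgghxwszwheyt

The pattern: shift every letter 12 places forward in the alphabet (wrapping around).
For "vquuvlkgnkvsmh" the result is "hcgghxwszwheyt".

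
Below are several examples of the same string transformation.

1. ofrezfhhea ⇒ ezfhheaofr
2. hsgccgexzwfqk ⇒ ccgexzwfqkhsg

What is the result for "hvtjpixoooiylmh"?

The rule is to move the first 3 characters to the end (rotate left by 3).
"hvtjpixoooiylmh" → "jpixoooiylmhhvt".

jpixoooiylmhhvt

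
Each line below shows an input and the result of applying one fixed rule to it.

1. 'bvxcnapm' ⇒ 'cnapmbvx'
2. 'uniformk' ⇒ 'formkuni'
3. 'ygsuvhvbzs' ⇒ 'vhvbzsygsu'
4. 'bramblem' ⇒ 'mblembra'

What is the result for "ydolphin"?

Rule — move the last character to the front, then swap the front and back halves of the string.
For "ydolphin", step one produces "nydolphi"; step two turns that into "lphinydo".

lphinydo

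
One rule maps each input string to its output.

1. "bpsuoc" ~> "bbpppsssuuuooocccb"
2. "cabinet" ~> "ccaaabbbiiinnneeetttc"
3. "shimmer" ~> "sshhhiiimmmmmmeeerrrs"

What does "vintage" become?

vviiinnntttaaagggeeev

Each output is the input with this applied: repeat every character 3 times, then move the first character to the end.
On "vintage": the first step gives "vvviiinnntttaaagggeee", and the second then gives "vviiinnntttaaagggeeev".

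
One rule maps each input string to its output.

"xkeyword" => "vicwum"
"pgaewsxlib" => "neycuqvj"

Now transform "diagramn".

bgyepy

Each output is the input with this applied: delete the last 2 characters, then shift every letter 2 places backward in the alphabet (wrapping around).
Applying both steps to "diagramn": "diagra", then "bgyepy".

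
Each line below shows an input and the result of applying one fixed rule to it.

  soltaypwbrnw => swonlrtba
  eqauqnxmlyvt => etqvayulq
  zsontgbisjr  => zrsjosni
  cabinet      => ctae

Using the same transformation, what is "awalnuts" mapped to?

aswta

In each case the input is transformed by: take characters alternately from the front and the back (1st, last, 2nd, 2nd-last, ...), then delete the last 3 characters.
Working it through for "awalnuts": intermediate "aswtauln", final "aswta".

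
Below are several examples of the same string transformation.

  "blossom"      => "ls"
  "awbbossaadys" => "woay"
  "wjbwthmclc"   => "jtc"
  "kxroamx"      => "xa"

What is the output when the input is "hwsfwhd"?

The transformation: keep one character in every 3, starting at position 2 (positions 2nd, 5th, 8th, ...).
"hwsfwhd" → "ww".

ww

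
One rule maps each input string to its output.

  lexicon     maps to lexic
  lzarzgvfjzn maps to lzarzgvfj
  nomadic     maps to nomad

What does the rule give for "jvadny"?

The transformation: delete the last 2 characters.
Applying that to "jvadny" gives "jvad".

jvad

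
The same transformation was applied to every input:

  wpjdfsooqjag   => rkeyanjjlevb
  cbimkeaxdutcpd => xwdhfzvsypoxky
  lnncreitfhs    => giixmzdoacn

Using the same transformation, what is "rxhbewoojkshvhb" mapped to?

mscwzrjjefncqcw

What's happening: shift every letter 5 places backward in the alphabet (wrapping around).
Applying that to "rxhbewoojkshvhb" gives "mscwzrjjefncqcw".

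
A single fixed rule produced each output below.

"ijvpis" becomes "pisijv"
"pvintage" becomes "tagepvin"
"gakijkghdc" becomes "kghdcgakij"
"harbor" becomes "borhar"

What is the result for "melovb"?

What's happening: swap the front and back halves of the string.
Applying that to "melovb" gives "ovbmel".

ovbmel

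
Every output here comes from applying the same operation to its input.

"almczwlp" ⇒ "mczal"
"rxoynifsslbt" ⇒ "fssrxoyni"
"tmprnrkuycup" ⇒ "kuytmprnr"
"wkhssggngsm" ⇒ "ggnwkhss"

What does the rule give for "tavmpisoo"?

mpitav

Rule — delete the last 3 characters, then move the last 3 characters to the front (rotate right by 3).
"tavmpisoo" → "tavmpi" → "mpitav".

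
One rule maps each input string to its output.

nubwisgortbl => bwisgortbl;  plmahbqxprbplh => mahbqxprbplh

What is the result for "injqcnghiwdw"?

Looking at the pairs, the operation is to delete the first 2 characters.
On "injqcnghiwdw" that produces "jqcnghiwdw".

jqcnghiwdw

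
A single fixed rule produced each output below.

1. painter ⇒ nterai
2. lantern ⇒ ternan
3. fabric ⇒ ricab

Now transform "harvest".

vestar

Each output is the input with this applied: delete the first character, then move the first 2 characters to the end (rotate left by 2).
For "harvest" the result is "vestar".
(Check on "painter": → "ainter" → "nterai" ✓)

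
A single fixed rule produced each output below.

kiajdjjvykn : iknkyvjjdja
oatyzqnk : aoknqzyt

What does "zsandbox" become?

szxobdna

Each output is the input with this applied: reverse the string, then move the last 2 characters to the front (rotate right by 2).
Working it through for "zsandbox": intermediate "xobdnasz", final "szxobdna".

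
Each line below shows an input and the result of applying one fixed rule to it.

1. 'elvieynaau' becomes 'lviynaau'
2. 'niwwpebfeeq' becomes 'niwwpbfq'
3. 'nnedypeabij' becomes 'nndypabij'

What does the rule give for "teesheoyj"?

In each case the input is transformed by: remove every "e".
"teesheoyj" → "tshoyj".

tshoyj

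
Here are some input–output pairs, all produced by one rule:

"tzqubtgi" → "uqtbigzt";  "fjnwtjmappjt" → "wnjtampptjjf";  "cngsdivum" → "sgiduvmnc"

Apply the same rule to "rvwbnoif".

bwonfivr

Rule — swap each adjacent pair of characters (1↔2, 3↔4, ...), then move the first 2 characters to the end (rotate left by 2).
Applying both steps to "rvwbnoif": "vrbwonfi", then "bwonfivr".
(Check on "fjnwtjmappjt": → "jfwnjtampptj" → "wnjtampptjjf" ✓)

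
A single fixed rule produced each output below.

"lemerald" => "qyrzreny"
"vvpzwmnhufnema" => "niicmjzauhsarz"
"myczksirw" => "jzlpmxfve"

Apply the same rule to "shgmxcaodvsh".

ufutzkpnbqif

In each case the input is transformed by: shift every letter 13 places forward in the alphabet (wrapping around) — i.e. ROT13, then move the last character to the front.
For "shgmxcaodvsh", step one produces "futzkpnbqifu"; step two turns that into "ufutzkpnbqif".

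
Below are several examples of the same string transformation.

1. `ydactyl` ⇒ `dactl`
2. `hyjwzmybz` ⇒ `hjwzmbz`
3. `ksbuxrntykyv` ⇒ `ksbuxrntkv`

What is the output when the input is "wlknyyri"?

wlknri

The rule is to remove every "y".
"wlknyyri" → "wlknri".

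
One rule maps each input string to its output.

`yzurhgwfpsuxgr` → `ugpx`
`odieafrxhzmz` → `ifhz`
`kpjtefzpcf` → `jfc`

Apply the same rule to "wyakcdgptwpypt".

The transformation: keep one character in every 3, starting at position 3 (positions 3rd, 6th, 9th, ...).
"wyakcdgptwpypt" → "adty".

adty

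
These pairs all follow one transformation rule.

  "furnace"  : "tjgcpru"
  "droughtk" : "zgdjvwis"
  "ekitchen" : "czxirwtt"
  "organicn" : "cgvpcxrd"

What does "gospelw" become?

Each output is the input with this applied: swap the first and last characters, then shift every letter 11 places backward in the alphabet (wrapping around).
Working it through for "gospelw": intermediate "wospelg", final "ldhetav".

ldhetav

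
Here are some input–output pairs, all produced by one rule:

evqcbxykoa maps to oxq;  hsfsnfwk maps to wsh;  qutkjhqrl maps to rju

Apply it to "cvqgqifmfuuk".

umqv

Looking at the pairs, the operation is to reverse the string, then keep one character in every 3, starting at position 2 (positions 2nd, 5th, 8th, ...).
Starting from "cvqgqifmfuuk": after the first operation, "kuufmfiqgqvc"; after the second, "umqv".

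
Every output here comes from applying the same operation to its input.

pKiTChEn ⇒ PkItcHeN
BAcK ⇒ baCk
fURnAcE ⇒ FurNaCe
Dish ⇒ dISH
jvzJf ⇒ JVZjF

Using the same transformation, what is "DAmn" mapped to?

daMN

Each output is the input with this applied: flip the case of every letter.
Applying that to "DAmn" gives "daMN".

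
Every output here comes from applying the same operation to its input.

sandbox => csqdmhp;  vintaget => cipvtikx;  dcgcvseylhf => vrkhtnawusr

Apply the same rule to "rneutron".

tjigdcgc

The pattern: shift every letter 11 places backward in the alphabet (wrapping around), then move the first 2 characters to the end (rotate left by 2).
Applying that to "rneutron" gives "tjigdcgc".
(Check on "dcgcvseylhf": → "srvrkhtnawu" → "vrkhtnawusr" ✓)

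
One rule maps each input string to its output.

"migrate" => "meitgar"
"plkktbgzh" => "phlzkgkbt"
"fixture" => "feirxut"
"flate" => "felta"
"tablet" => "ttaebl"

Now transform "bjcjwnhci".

bijcchjnw

Each output is the input with this applied: take characters alternately from the front and the back (1st, last, 2nd, 2nd-last, ...).
Applying that to "bjcjwnhci" gives "bijcchjnw".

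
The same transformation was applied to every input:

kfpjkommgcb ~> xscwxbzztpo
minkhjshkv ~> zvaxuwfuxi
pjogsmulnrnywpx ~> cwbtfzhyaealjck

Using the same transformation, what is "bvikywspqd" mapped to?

In each case the input is transformed by: shift every letter 13 places forward in the alphabet (wrapping around) — i.e. ROT13.
On "bvikywspqd" that produces "oivxljfcdq".

oivxljfcdq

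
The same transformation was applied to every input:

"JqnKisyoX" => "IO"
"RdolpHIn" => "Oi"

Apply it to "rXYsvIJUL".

The rule is to flip the case of every letter, then keep only the vowels.
For "rXYsvIJUL", step one produces "RxySVijul"; step two turns that into "iu".

iu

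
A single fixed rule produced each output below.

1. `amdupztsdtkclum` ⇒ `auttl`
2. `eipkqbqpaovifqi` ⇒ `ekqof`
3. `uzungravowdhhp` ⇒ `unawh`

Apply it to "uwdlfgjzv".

Looking at the pairs, the operation is to keep one character in every 3, starting at position 1 (positions 1st, 4th, 7th, ...).
So "uwdlfgjzv" becomes "ulj".

ulj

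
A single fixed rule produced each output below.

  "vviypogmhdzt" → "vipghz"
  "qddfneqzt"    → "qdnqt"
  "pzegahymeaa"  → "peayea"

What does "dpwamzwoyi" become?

dwmwy

What's happening: keep every other character starting from the first (positions 1st, 3rd, 5th, ...).
Doing the same to "dpwamzwoyi": "dwmwy".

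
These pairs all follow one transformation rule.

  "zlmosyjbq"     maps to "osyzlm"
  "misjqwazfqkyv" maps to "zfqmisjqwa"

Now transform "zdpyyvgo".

pyyzd

What's happening: delete the last 3 characters, then move the last 3 characters to the front (rotate right by 3).
For "zdpyyvgo", step one produces "zdpyy"; step two turns that into "pyyzd".
(Check on "misjqwazfqkyv": → "misjqwazfq" → "zfqmisjqwa" ✓)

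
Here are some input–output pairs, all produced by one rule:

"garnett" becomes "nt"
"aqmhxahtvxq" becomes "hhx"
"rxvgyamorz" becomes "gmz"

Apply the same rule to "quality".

ly

The transformation: keep one character in every 3, starting at position 1 (positions 1st, 4th, 7th, ...), then delete the first character.
For "quality", step one produces "qly"; step two turns that into "ly".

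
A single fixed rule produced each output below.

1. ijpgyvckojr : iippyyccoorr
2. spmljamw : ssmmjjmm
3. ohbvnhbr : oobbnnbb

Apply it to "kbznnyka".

kkzznnkk

What's happening: keep every other character starting from the first (positions 1st, 3rd, 5th, ...), then double every character.
For "kbznnyka", step one produces "kznk"; step two turns that into "kkzznnkk".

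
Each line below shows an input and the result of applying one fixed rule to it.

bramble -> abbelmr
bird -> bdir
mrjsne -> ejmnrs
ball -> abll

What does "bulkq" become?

The pattern: sort the characters into alphabetical order.
Applying that to "bulkq" gives "bklqu".

bklqu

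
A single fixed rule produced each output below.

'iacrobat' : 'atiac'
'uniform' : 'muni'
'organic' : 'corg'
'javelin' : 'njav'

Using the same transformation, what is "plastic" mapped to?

In each case the input is transformed by: move the first 3 characters to the end (rotate left by 3), then delete the first 3 characters.
Starting from "plastic": after the first operation, "sticpla"; after the second, "cpla".

cpla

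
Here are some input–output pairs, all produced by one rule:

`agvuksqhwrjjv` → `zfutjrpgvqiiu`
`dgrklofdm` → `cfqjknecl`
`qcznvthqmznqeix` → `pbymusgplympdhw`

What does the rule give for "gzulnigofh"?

Each output is the input with this applied: shift every letter 1 place backward in the alphabet (wrapping around).
"gzulnigofh" → "fytkmhfneg".

fytkmhfneg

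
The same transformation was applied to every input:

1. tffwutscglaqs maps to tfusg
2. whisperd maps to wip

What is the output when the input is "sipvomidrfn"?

spoi

What's happening: delete the last 3 characters, then keep every other character starting from the first (positions 1st, 3rd, 5th, ...).
Working it through for "sipvomidrfn": intermediate "sipvomid", final "spoi".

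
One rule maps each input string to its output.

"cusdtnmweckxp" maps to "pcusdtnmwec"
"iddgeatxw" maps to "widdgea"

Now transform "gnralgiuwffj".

jgnralgiuw

Looking at the pairs, the operation is to move the last character to the front, then delete the last 2 characters.
For "gnralgiuwffj", step one produces "jgnralgiuwff"; step two turns that into "jgnralgiuw".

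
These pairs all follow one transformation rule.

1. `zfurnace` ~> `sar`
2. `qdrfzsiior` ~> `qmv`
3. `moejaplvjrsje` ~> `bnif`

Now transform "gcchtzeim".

pgv

The pattern: keep one character in every 3, starting at position 2 (positions 2nd, 5th, 8th, ...), then shift every letter 13 places forward in the alphabet (wrapping around) — i.e. ROT13.
For "gcchtzeim", step one produces "cti"; step two turns that into "pgv".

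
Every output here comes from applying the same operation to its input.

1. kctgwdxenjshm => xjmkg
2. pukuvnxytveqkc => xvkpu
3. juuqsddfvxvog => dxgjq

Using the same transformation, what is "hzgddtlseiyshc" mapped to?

lihhd

The pattern: keep one character in every 3, starting at position 1 (positions 1st, 4th, 7th, ...), then move the last 3 characters to the front (rotate right by 3).
Applying that to "hzgddtlseiyshc" gives "lihhd".
(Check on "kctgwdxenjshm": → "kgxjm" → "xjmkg" ✓)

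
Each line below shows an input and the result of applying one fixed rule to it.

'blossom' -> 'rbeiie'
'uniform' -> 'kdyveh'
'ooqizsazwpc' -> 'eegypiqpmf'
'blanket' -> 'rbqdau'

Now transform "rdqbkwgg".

The rule is to delete the last character, then shift every letter 10 places backward in the alphabet (wrapping around).
"rdqbkwgg" → "rdqbkwg" → "htgramw".

htgramw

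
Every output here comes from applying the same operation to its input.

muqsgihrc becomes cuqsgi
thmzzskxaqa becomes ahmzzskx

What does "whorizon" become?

The rule is to swap the first and last characters, then delete the last 3 characters.
Applying both steps to "whorizon": "nhorizow", then "nhori".

nhori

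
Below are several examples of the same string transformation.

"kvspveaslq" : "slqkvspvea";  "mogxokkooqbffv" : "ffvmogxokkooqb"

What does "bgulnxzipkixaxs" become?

The transformation: move the last 3 characters to the front (rotate right by 3).
Applying that to "bgulnxzipkixaxs" gives "axsbgulnxzipkix".

axsbgulnxzipkix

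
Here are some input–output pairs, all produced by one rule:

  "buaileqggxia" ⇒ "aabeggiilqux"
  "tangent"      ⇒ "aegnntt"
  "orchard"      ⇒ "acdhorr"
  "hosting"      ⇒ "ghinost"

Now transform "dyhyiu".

In each case the input is transformed by: sort the characters into alphabetical order.
On "dyhyiu" that produces "dhiuyy".

dhiuyy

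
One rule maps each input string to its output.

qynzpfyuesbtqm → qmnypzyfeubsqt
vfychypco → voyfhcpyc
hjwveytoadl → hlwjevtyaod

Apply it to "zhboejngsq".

zqbheonjsg

The rule is to move the last character to the front, then swap each adjacent pair of characters (1↔2, 3↔4, ...).
So "zhboejngsq" becomes "zqbheonjsg".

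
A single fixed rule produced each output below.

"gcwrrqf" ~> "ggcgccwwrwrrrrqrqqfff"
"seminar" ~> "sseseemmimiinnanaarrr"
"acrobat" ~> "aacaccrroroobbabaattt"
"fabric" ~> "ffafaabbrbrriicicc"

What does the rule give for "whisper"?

wwhwhhiisissppepeerrr

In each case the input is transformed by: repeat every character 3 times, then swap each adjacent pair of characters (1↔2, 3↔4, ...).
On "whisper" that produces "wwhwhhiisissppepeerrr".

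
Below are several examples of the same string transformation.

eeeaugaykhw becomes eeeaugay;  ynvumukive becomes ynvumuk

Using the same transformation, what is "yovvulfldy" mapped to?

In each case the input is transformed by: delete the last 3 characters.
Applying that to "yovvulfldy" gives "yovvulf".

yovvulf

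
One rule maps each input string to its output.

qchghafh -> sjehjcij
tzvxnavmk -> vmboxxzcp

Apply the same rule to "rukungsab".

tdwcmuwip

Looking at the pairs, the operation is to shift every letter 2 places forward in the alphabet (wrapping around), then take characters alternately from the front and the back (1st, last, 2nd, 2nd-last, ...).
"rukungsab" → "twmwpiucd" → "tdwcmuwip".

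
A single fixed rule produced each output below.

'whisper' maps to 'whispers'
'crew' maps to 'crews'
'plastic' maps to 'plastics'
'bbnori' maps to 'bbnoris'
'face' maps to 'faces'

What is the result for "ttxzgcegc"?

ttxzgcegcs

The rule is to append "s".
For "ttxzgcegc" the result is "ttxzgcegcs".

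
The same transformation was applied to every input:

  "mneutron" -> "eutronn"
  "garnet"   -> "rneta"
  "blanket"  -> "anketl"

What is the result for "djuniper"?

uniperj

The pattern: delete the first character, then move the first character to the end.
"djuniper" → "juniper" → "uniperj".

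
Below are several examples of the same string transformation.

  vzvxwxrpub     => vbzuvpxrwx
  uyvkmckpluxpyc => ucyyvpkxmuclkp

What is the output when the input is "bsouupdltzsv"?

bvssozutulpd

The transformation: take characters alternately from the front and the back (1st, last, 2nd, 2nd-last, ...).
For "bsouupdltzsv" the result is "bvssozutulpd".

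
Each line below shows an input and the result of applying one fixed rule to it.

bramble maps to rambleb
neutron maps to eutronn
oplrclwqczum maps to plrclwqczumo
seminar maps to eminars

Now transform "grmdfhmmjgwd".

The transformation: move the first character to the end.
Doing the same to "grmdfhmmjgwd": "rmdfhmmjgwdg".

rmdfhmmjgwdg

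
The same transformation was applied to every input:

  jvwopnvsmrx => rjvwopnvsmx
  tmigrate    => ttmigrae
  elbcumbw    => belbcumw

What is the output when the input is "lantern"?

rlanten

In each case the input is transformed by: move the last character to the front, then swap the first and last characters.
Working it through for "lantern": intermediate "nlanter", final "rlanten".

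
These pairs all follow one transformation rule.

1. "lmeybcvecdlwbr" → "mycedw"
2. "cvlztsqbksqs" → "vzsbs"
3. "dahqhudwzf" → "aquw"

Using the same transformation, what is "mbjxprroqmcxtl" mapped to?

Rule — delete the last 2 characters, then keep every other character starting from the second (positions 2nd, 4th, 6th, ...).
"mbjxprroqmcxtl" → "mbjxprroqmcx" → "bxromx".

bxromx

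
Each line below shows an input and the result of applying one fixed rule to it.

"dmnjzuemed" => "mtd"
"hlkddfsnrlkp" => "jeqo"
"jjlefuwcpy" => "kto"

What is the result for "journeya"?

In each case the input is transformed by: keep one character in every 3, starting at position 3 (positions 3rd, 6th, 9th, ...), then shift every letter 1 place backward in the alphabet (wrapping around).
On "journeya" that produces "td".

td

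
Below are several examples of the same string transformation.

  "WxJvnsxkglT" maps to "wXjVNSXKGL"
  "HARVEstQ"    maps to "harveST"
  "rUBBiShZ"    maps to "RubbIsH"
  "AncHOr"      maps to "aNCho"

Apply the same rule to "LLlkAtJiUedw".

llLKaTjIuED

The transformation: delete the last character, then flip the case of every letter.
For "LLlkAtJiUedw", step one produces "LLlkAtJiUed"; step two turns that into "llLKaTjIuED".
(Check on "rUBBiShZ": → "rUBBiSh" → "RubbIsH" ✓)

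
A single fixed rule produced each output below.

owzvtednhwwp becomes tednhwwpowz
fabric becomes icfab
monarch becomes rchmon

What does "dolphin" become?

hindol

The transformation: move the first 3 characters to the end (rotate left by 3), then delete the first character.
"dolphin" → "phindol" → "hindol".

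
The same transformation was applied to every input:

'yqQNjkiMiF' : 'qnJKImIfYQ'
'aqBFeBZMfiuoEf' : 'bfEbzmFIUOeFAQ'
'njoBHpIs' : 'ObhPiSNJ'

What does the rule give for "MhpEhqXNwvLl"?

PeHQxnWVlLmH

Rule — move the first 2 characters to the end (rotate left by 2), then flip the case of every letter.
Doing the same to "MhpEhqXNwvLl": "PeHQxnWVlLmH".
(Check on "njoBHpIs": → "oBHpIsnj" → "ObhPiSNJ" ✓)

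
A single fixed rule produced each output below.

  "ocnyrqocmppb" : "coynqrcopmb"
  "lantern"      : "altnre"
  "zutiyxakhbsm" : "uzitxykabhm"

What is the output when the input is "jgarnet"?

gjraen

In each case the input is transformed by: swap each adjacent pair of characters (1↔2, 3↔4, ...), then delete the last character.
For "jgarnet", step one produces "gjraent"; step two turns that into "gjraen".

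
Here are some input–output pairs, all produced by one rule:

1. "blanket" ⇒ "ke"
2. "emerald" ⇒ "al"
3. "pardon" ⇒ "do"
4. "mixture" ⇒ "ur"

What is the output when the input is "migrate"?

at

The transformation: move the last 3 characters to the front (rotate right by 3), then keep only the first 2 characters.
Doing the same to "migrate": "at".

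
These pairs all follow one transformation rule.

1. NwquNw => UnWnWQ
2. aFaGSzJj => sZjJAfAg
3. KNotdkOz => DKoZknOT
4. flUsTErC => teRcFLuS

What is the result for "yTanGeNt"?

In each case the input is transformed by: flip the case of every letter, then swap the front and back halves of the string.
On "yTanGeNt": the first step gives "YtANgEnT", and the second then gives "gEnTYtAN".

gEnTYtAN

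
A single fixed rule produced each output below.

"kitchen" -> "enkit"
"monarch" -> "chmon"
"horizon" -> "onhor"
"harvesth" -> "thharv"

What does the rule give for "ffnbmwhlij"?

ijffnbmw

The transformation: move the last 2 characters to the front (rotate right by 2), then delete the last 2 characters.
On "ffnbmwhlij" that produces "ijffnbmw".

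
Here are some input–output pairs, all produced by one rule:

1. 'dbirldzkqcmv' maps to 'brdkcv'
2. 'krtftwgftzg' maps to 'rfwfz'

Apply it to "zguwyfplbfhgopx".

gwflfgp

Rule — keep every other character starting from the second (positions 2nd, 4th, 6th, ...).
Doing the same to "zguwyfplbfhgopx": "gwflfgp".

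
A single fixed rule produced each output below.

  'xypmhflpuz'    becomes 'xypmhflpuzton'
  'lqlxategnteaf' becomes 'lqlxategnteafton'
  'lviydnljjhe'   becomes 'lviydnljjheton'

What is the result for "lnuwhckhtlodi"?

lnuwhckhtloditon

What's happening: append "ton".
Doing the same to "lnuwhckhtlodi": "lnuwhckhtloditon".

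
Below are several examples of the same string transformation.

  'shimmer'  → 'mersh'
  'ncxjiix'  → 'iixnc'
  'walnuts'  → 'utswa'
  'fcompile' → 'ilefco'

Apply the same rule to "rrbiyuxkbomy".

Rule — move the last 3 characters to the front (rotate right by 3), then delete the last 2 characters.
Working it through for "rrbiyuxkbomy": intermediate "omyrrbiyuxkb", final "omyrrbiyux".

omyrrbiyux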